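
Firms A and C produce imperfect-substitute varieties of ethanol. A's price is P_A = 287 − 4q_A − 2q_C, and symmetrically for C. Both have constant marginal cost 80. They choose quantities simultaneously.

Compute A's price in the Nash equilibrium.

162.8

Firm A's profit: π = q_A(287 − 4q_A − 2q_C) − 80q_A.
∂π/∂q_A = 207 − 8q_A − 2q_C = 0 ⇒ q_A = 25.875 − 0.25q_C.
Setting q_A = q_C in the reaction function: q_A = 25.875 − 0.25q_A, so q_A = 25.875 / 1.25 = 20.7.
P_A = 287 − 4·20.7 − 2·20.7 = 162.8.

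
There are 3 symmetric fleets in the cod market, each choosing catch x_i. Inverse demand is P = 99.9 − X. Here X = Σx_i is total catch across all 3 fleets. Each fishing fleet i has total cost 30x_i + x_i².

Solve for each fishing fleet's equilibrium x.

A representative fishing fleet's profit is π_i = x_i(99.9 − X) − 30x_i − x_i², with X = x_i + Σ_{j≠i} x_j.
First-order condition: 69.9 − 4x_i − Σ_{j≠i} x_j = 0.
In a symmetric equilibrium every fishing fleet chooses the same x, so Σ_{j≠i} x_j = 2x. The condition becomes 69.9 − 6x = 0, giving x = 69.9/6 = 11.65.

11.65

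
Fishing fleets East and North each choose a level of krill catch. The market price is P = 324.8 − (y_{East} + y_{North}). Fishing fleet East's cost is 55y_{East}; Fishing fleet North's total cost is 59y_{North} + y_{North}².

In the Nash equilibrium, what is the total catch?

Fishing fleet East's profit: π = y_{East}(324.8 − (y_{East} + y_{North})) − 55y_{East}.
∂π/∂y_{East} = 269.8 − 2y_{East} − y_{North} = 0, so y_{East} = 134.9 − 0.5y_{North}.
For North: ∂π/∂y_{North} = 265.8 − 4y_{North} − y_{East} = 0 ⇒ y_{North} = 66.45 − 0.25y_{East}.
Substituting the second reaction function into the first: y_{East} = 134.9 − 0.5(66.45 − 0.25y_{East}), which gives 0.875y_{East} = 101.675 ⇒ y_{East} = 116.2.
Then y_{North} = 66.45 − 0.25·116.2 = 37.4.
Total catch: 116.2 + 37.4 = 153.6.

153.6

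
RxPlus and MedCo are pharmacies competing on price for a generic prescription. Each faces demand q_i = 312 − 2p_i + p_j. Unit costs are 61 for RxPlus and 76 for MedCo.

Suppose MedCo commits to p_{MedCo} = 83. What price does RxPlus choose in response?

RxPlus's profit: π = (p_{RxPlus} − 61)(312 − 2p_{RxPlus} + p_{MedCo}).
∂π/∂p_{RxPlus} = 434 − 4p_{RxPlus} + p_{MedCo} = 0 ⇒ p_{RxPlus} = 108.5 + 0.25p_{MedCo}.
At p_{MedCo} = 83: p_{RxPlus} = 108.5 + 0.25·83 = 129.25.

129.25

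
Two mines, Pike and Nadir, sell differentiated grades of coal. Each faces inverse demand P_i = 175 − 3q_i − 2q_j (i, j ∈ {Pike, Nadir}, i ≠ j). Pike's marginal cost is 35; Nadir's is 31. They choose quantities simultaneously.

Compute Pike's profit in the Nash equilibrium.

892.6875

Mine Pike's profit: π = q_{Pike}(175 − 3q_{Pike} − 2q_{Nadir}) − 35q_{Pike}.
∂π/∂q_{Pike} = 140 − 6q_{Pike} − 2q_{Nadir} = 0 ⇒ q_{Pike} = 70/3 − (1/3)q_{Nadir}.
Similarly q_{Nadir} = 24 − (1/3)q_{Pike}.
Substituting the second reaction function into the first: q_{Pike} = 70/3 − (1/3)(24 − (1/3)q_{Pike}), which gives (8/9)q_{Pike} = 46/3 ⇒ q_{Pike} = 17.25.
Then q_{Nadir} = 24 − (1/3)·17.25 = 18.25.
P_{Pike} = 175 − 3·17.25 − 2·18.25 = 86.75.
Profit = (86.75 − 35)·17.25 = 892.6875.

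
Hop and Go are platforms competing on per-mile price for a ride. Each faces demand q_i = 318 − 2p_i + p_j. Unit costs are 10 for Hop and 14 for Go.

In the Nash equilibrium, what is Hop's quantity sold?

206.4

Hop's profit: π = (p_{Hop} − 10)(318 − 2p_{Hop} + p_{Go}).
∂π/∂p_{Hop} = 338 − 4p_{Hop} + p_{Go} = 0 ⇒ p_{Hop} = 84.5 + 0.25p_{Go}.
Similarly p_{Go} = 86.5 + 0.25p_{Hop}.
Solving the two reaction functions simultaneously: (1 − (0.25)(0.25))p_{Hop} = 84.5 + 0.25·86.5, so 0.9375p_{Hop} = 106.125 and p_{Hop} = 113.2.
Then p_{Go} = 86.5 + 0.25·113.2 = 114.8.
q_{Hop} = 318 − 2·113.2 + 114.8 = 206.4.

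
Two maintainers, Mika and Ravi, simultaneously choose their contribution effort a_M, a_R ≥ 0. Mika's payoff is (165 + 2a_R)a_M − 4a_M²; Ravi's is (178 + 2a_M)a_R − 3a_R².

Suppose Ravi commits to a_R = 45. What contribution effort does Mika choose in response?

31.875

Expanding Mika's payoff: 165a_M + 2a_Ra_M − 4a_M².
∂π/∂a_M = 165 + 2a_R − 8a_M = 0, so a_M = 20.625 + 0.25a_R.
At a_R = 45: a_M = 20.625 + 0.25·45 = 31.875.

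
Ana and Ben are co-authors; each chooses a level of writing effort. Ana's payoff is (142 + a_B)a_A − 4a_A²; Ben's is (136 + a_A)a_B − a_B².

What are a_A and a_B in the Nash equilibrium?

28, 82

Expanding Ana's payoff: 142a_A + a_Ba_A − 4a_A².
∂π/∂a_A = 142 + a_B − 8a_A = 0, so a_A = 17.75 + 0.125a_B.
Likewise for Ben: a_B = 68 + 0.5a_A.
Solving the two reaction functions simultaneously: (1 − (0.125)(0.5))a_A = 17.75 + 0.125·68, so 0.9375a_A = 26.25 and a_A = 28.
Then a_B = 68 + 0.5·28 = 82.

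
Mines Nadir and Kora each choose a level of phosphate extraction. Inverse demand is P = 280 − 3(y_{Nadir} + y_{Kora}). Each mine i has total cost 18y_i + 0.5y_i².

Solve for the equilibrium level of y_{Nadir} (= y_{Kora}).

26.2

Mine Nadir's profit: π = y_{Nadir}(280 − 3(y_{Nadir} + y_{Kora})) − 18y_{Nadir} − 0.5y_{Nadir}².
∂π/∂y_{Nadir} = 262 − 7y_{Nadir} − 3y_{Kora} = 0, so y_{Nadir} = 262/7 − (3/7)y_{Kora}.
By symmetry y_{Kora} = y_{Nadir}; substituting into the reaction function, (10/7)y_{Nadir} = 262/7 and y_{Nadir} = 26.2.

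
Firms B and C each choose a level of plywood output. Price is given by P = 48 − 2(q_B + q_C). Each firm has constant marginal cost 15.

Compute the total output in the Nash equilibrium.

11

Firm B's profit: π = q_B(48 − 2(q_B + q_C)) − 15q_B.
∂π/∂q_B = 33 − 4q_B − 2q_C = 0, so q_B = 8.25 − 0.5q_C.
By symmetry q_C = q_B; substituting into the reaction function, 1.5q_B = 8.25 and q_B = 5.5.
Total output: 5.5 + 5.5 = 11.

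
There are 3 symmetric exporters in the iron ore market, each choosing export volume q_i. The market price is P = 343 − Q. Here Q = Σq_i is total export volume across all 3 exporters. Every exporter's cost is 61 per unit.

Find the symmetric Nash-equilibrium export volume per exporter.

A representative exporter's profit is π_i = q_i(343 − Q) − 61q_i, with Q = q_i + Σ_{j≠i} q_j.
First-order condition: 282 − 2q_i − Σ_{j≠i} q_j = 0.
With identical exporters, set every q_j = q: then 282 − 2q − 2q = 0, i.e. q = 282/4 = 70.5.

70.5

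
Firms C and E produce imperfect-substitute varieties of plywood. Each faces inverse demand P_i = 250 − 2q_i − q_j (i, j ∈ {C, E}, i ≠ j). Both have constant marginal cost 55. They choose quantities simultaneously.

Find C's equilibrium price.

Firm C's profit: π = q_C(250 − 2q_C − q_E) − 55q_C.
∂π/∂q_C = 195 − 4q_C − q_E = 0 ⇒ q_C = 48.75 − 0.25q_E.
The game is symmetric, so in equilibrium q_E = q_C: the reaction function gives 1.25q_C = 48.75, hence q_C = 39.
P_C = 250 − 2·39 − 39 = 133.

133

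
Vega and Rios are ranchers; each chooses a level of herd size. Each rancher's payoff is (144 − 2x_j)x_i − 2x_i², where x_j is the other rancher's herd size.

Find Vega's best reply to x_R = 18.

27

Vega's payoff is (144 − 2x_R)x_V − 2x_V².
∂π/∂x_V = 144 − 2x_R − 4x_V = 0, so x_V = 36 − 0.5x_R.
At x_R = 18: x_V = 36 − 0.5·18 = 27.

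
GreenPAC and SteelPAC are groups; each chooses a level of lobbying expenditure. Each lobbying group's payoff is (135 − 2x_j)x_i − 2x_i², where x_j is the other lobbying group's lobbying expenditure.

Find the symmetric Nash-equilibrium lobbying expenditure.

22.5

GreenPAC's payoff is (135 − 2x_S)x_G − 2x_G².
∂π/∂x_G = 135 − 2x_S − 4x_G = 0, so x_G = 33.75 − 0.5x_S.
By symmetry x_S = x_G; substituting into the reaction function, 1.5x_G = 33.75 and x_G = 22.5.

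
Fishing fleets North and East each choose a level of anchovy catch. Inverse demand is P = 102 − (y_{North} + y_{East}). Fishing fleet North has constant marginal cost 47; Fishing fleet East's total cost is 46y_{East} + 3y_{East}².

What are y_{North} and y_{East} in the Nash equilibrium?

25.6, 3.8

Fishing fleet North's profit: π = y_{North}(102 − (y_{North} + y_{East})) − 47y_{North}.
∂π/∂y_{North} = 55 − 2y_{North} − y_{East} = 0, so y_{North} = 27.5 − 0.5y_{East}.
For East: ∂π/∂y_{East} = 56 − 8y_{East} − y_{North} = 0 ⇒ y_{East} = 7 − 0.125y_{North}.
Substituting the second reaction function into the first: y_{North} = 27.5 − 0.5(7 − 0.125y_{North}), which gives 0.9375y_{North} = 24 ⇒ y_{North} = 25.6.
Then y_{East} = 7 − 0.125·25.6 = 3.8.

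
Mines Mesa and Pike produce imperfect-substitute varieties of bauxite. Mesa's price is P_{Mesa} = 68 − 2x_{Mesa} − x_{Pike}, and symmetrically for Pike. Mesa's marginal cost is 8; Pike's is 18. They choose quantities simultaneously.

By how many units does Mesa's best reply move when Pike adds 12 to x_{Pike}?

Mine Mesa's profit: π = x_{Mesa}(68 − 2x_{Mesa} − x_{Pike}) − 8x_{Mesa}.
∂π/∂x_{Mesa} = 60 − 4x_{Mesa} − x_{Pike} = 0 ⇒ x_{Mesa} = 15 − 0.25x_{Pike}.
The reaction-function slope is −0.25, so a 12-unit rise in x_{Pike} moves x_{Mesa} by −0.25 × 12 = −3. Mesa's best response falls — the actions are strategic substitutes.

-3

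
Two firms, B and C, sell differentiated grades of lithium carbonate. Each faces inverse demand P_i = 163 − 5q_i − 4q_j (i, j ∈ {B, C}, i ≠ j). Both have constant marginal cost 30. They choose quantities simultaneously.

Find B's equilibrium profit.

451.25

Firm B's profit: π = q_B(163 − 5q_B − 4q_C) − 30q_B.
∂π/∂q_B = 133 − 10q_B − 4q_C = 0 ⇒ q_B = 13.3 − 0.4q_C.
By symmetry q_C = q_B; substituting into the reaction function, 1.4q_B = 13.3 and q_B = 9.5.
P_B = 163 − 5·9.5 − 4·9.5 = 77.5.
Profit = (77.5 − 30)·9.5 = 451.25.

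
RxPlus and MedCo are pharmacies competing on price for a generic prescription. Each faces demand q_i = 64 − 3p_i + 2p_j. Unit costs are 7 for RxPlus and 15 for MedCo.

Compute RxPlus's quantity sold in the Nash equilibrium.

RxPlus's profit: π = (p_{RxPlus} − 7)(64 − 3p_{RxPlus} + 2p_{MedCo}).
∂π/∂p_{RxPlus} = 85 − 6p_{RxPlus} + 2p_{MedCo} = 0 ⇒ p_{RxPlus} = 85/6 + (1/3)p_{MedCo}.
Similarly p_{MedCo} = 109/6 + (1/3)p_{RxPlus}.
Substituting the second reaction function into the first: p_{RxPlus} = 85/6 + (1/3)(109/6 + (1/3)p_{RxPlus}), which gives (8/9)p_{RxPlus} = 182/9 ⇒ p_{RxPlus} = 22.75.
Then p_{MedCo} = 109/6 + (1/3)·22.75 = 25.75.
q_{RxPlus} = 64 − 3·22.75 + 2·25.75 = 47.25.

47.25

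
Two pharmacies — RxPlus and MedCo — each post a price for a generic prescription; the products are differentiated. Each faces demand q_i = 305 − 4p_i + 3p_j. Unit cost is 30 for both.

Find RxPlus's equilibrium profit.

12100

RxPlus's profit: π = (p_{RxPlus} − 30)(305 − 4p_{RxPlus} + 3p_{MedCo}).
∂π/∂p_{RxPlus} = 425 − 8p_{RxPlus} + 3p_{MedCo} = 0 ⇒ p_{RxPlus} = 53.125 + 0.375p_{MedCo}.
By symmetry p_{MedCo} = p_{RxPlus}; substituting into the reaction function, 0.625p_{RxPlus} = 53.125 and p_{RxPlus} = 85.
q_{RxPlus} = 305 − 4·85 + 3·85 = 220.
Profit = (85 − 30)·220 = 12100.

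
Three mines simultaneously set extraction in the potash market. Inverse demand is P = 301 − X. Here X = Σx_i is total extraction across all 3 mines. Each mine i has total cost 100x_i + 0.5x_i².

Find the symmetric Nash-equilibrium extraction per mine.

40.2

A representative mine's profit is π_i = x_i(301 − X) − 100x_i − 0.5x_i², with X = x_i + Σ_{j≠i} x_j.
First-order condition: 201 − 3x_i − Σ_{j≠i} x_j = 0.
With identical mines, set every x_j = x: then 201 − 3x − 2x = 0, i.e. x = 201/5 = 40.2.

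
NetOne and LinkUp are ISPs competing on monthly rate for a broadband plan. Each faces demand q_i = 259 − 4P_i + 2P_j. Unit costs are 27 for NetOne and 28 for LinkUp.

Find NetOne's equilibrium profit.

4705.96

NetOne's profit: π = (P_{NetOne} − 27)(259 − 4P_{NetOne} + 2P_{LinkUp}).
∂π/∂P_{NetOne} = 367 − 8P_{NetOne} + 2P_{LinkUp} = 0 ⇒ P_{NetOne} = 45.875 + 0.25P_{LinkUp}.
Similarly P_{LinkUp} = 46.375 + 0.25P_{NetOne}.
Substituting the second reaction function into the first: P_{NetOne} = 45.875 + 0.25(46.375 + 0.25P_{NetOne}), which gives 0.9375P_{NetOne} = 1839/32 ⇒ P_{NetOne} = 61.3.
Then P_{LinkUp} = 46.375 + 0.25·61.3 = 61.7.
q_{NetOne} = 259 − 4·61.3 + 2·61.7 = 137.2.
Profit = (61.3 − 27)·137.2 = 4705.96.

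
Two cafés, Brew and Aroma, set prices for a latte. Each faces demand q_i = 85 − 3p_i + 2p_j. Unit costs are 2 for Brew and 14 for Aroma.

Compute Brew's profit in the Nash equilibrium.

1587

Brew's profit: π = (p_{Brew} − 2)(85 − 3p_{Brew} + 2p_{Aroma}).
∂π/∂p_{Brew} = 91 − 6p_{Brew} + 2p_{Aroma} = 0 ⇒ p_{Brew} = 91/6 + (1/3)p_{Aroma}.
Similarly p_{Aroma} = 127/6 + (1/3)p_{Brew}.
Solving the two reaction functions simultaneously: (1 − (1/3)(1/3))p_{Brew} = 91/6 + (1/3)·(127/6), so (8/9)p_{Brew} = 200/9 and p_{Brew} = 25.
Then p_{Aroma} = 127/6 + (1/3)·25 = 29.5.
q_{Brew} = 85 − 3·25 + 2·29.5 = 69.
Profit = (25 − 2)·69 = 1587.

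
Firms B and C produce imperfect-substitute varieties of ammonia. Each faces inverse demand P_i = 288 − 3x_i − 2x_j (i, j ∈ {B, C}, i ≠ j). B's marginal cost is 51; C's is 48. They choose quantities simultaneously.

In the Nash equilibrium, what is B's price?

Firm B's profit: π = x_B(288 − 3x_B − 2x_C) − 51x_B.
∂π/∂x_B = 237 − 6x_B − 2x_C = 0 ⇒ x_B = 39.5 − (1/3)x_C.
Similarly x_C = 40 − (1/3)x_B.
Plugging x_C into B's best response: x_B = 39.5 − (1/3)(40 − (1/3)x_B) ⇒ (8/9)x_B = 157/6, so x_B = 29.4375.
Then x_C = 40 − (1/3)·29.4375 = 30.1875.
P_B = 288 − 3·29.4375 − 2·30.1875 = 139.3125.

139.3125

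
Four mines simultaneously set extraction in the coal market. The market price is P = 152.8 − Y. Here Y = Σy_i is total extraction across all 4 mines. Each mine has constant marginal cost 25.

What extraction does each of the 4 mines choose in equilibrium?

A representative mine's profit is π_i = y_i(152.8 − Y) − 25y_i, with Y = y_i + Σ_{j≠i} y_j.
First-order condition: 127.8 − 2y_i − Σ_{j≠i} y_j = 0.
With identical mines, set every y_j = y: then 127.8 − 2y − 3y = 0, i.e. y = 127.8/5 = 25.56.

25.56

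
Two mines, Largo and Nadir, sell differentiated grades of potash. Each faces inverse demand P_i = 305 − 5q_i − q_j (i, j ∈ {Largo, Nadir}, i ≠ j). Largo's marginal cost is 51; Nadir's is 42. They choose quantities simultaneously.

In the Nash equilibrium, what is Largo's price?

Mine Largo's profit: π = q_{Largo}(305 − 5q_{Largo} − q_{Nadir}) − 51q_{Largo}.
∂π/∂q_{Largo} = 254 − 10q_{Largo} − q_{Nadir} = 0 ⇒ q_{Largo} = 25.4 − 0.1q_{Nadir}.
Similarly q_{Nadir} = 26.3 − 0.1q_{Largo}.
Solving the two reaction functions simultaneously: (1 − (−0.1)(−0.1))q_{Largo} = 25.4 − 0.1·26.3, so 0.99q_{Largo} = 22.77 and q_{Largo} = 23.
Then q_{Nadir} = 26.3 − 0.1·23 = 24.
P_{Largo} = 305 − 5·23 − 24 = 166.

166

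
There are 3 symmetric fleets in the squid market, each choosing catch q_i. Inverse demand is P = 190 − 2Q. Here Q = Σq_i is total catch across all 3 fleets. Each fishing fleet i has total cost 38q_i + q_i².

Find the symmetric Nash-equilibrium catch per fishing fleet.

A representative fishing fleet's profit is π_i = q_i(190 − 2Q) − 38q_i − q_i², with Q = q_i + Σ_{j≠i} q_j.
First-order condition: 152 − 6q_i − 2Σ_{j≠i} q_j = 0.
Imposing symmetry (q_j = q for all j) turns Σ_{j≠i} q_j into 2q, so 152 = 10q and q = 15.2.

15.2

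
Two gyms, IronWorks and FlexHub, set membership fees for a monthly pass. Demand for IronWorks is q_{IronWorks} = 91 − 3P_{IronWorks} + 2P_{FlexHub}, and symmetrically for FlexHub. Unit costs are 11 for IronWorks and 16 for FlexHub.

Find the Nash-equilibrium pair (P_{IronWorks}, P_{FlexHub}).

IronWorks's profit: π = (P_{IronWorks} − 11)(91 − 3P_{IronWorks} + 2P_{FlexHub}).
∂π/∂P_{IronWorks} = 124 − 6P_{IronWorks} + 2P_{FlexHub} = 0 ⇒ P_{IronWorks} = 62/3 + (1/3)P_{FlexHub}.
Similarly P_{FlexHub} = 139/6 + (1/3)P_{IronWorks}.
Solving the two reaction functions simultaneously: (1 − (1/3)(1/3))P_{IronWorks} = 62/3 + (1/3)·(139/6), so (8/9)P_{IronWorks} = 511/18 and P_{IronWorks} = 31.9375.
Then P_{FlexHub} = 139/6 + (1/3)·31.9375 = 33.8125.

31.9375, 33.8125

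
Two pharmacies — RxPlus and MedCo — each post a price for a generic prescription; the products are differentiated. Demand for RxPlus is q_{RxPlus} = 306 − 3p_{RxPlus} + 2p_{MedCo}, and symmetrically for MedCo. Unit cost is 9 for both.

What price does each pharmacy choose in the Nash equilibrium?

RxPlus's profit: π = (p_{RxPlus} − 9)(306 − 3p_{RxPlus} + 2p_{MedCo}).
∂π/∂p_{RxPlus} = 333 − 6p_{RxPlus} + 2p_{MedCo} = 0 ⇒ p_{RxPlus} = 55.5 + (1/3)p_{MedCo}.
By symmetry p_{MedCo} = p_{RxPlus}; substituting into the reaction function, (2/3)p_{RxPlus} = 55.5 and p_{RxPlus} = 83.25.

83.25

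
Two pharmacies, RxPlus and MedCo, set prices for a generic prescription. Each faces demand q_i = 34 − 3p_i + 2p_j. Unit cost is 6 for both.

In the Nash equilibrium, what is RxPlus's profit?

RxPlus's profit: π = (p_{RxPlus} − 6)(34 − 3p_{RxPlus} + 2p_{MedCo}).
∂π/∂p_{RxPlus} = 52 − 6p_{RxPlus} + 2p_{MedCo} = 0 ⇒ p_{RxPlus} = 26/3 + (1/3)p_{MedCo}.
The game is symmetric, so in equilibrium p_{MedCo} = p_{RxPlus}: the reaction function gives (2/3)p_{RxPlus} = 26/3, hence p_{RxPlus} = 13.
q_{RxPlus} = 34 − 3·13 + 2·13 = 21.
Profit = (13 − 6)·21 = 147.

147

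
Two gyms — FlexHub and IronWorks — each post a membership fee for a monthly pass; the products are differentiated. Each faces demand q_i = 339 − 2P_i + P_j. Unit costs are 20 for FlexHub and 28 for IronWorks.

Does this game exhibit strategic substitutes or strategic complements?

FlexHub's profit: π = (P_{FlexHub} − 20)(339 − 2P_{FlexHub} + P_{IronWorks}).
∂π/∂P_{FlexHub} = 379 − 4P_{FlexHub} + P_{IronWorks} = 0 ⇒ P_{FlexHub} = 94.75 + 0.25P_{IronWorks}.
The best-response slope dP_{FlexHub}/dP_{IronWorks} = 0.25 > 0: the reaction function is upward-sloping, so the choices are strategic complements.

strategic complements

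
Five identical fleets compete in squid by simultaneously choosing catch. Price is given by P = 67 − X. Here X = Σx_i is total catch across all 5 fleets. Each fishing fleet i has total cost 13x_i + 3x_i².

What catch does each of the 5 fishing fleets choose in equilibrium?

A representative fishing fleet's profit is π_i = x_i(67 − X) − 13x_i − 3x_i², with X = x_i + Σ_{j≠i} x_j.
First-order condition: 54 − 8x_i − Σ_{j≠i} x_j = 0.
In a symmetric equilibrium every fishing fleet chooses the same x, so Σ_{j≠i} x_j = 4x. The condition becomes 54 − 12x = 0, giving x = 54/12 = 4.5.

4.5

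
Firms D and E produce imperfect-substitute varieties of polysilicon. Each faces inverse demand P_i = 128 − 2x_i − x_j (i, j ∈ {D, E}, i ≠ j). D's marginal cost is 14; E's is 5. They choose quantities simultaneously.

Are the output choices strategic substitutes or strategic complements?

strategic substitutes

Firm D's profit: π = x_D(128 − 2x_D − x_E) − 14x_D.
∂π/∂x_D = 114 − 4x_D − x_E = 0 ⇒ x_D = 28.5 − 0.25x_E.
The best-response slope dx_D/dx_E = −0.25 < 0: the reaction function is downward-sloping, so the choices are strategic substitutes.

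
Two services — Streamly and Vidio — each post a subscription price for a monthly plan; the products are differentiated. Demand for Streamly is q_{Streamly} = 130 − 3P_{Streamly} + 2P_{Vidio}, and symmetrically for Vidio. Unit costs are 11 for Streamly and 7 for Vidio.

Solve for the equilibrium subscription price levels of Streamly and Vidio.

Streamly's profit: π = (P_{Streamly} − 11)(130 − 3P_{Streamly} + 2P_{Vidio}).
∂π/∂P_{Streamly} = 163 − 6P_{Streamly} + 2P_{Vidio} = 0 ⇒ P_{Streamly} = 163/6 + (1/3)P_{Vidio}.
Similarly P_{Vidio} = 151/6 + (1/3)P_{Streamly}.
Solving the two reaction functions simultaneously: (1 − (1/3)(1/3))P_{Streamly} = 163/6 + (1/3)·(151/6), so (8/9)P_{Streamly} = 320/9 and P_{Streamly} = 40.
Then P_{Vidio} = 151/6 + (1/3)·40 = 38.5.

40, 38.5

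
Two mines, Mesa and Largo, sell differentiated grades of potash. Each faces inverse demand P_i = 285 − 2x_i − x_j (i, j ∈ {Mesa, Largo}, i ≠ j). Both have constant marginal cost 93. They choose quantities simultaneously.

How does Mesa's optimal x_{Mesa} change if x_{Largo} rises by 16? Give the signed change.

-4

Mine Mesa's profit: π = x_{Mesa}(285 − 2x_{Mesa} − x_{Largo}) − 93x_{Mesa}.
∂π/∂x_{Mesa} = 192 − 4x_{Mesa} − x_{Largo} = 0 ⇒ x_{Mesa} = 48 − 0.25x_{Largo}.
The reaction-function slope is −0.25, so a 16-unit rise in x_{Largo} moves x_{Mesa} by −0.25 × 16 = −4. Mesa's best response falls — the actions are strategic substitutes.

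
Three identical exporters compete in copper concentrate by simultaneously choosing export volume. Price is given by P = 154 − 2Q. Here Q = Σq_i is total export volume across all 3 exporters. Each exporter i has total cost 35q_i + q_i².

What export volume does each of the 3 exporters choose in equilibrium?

11.9

A representative exporter's profit is π_i = q_i(154 − 2Q) − 35q_i − q_i², with Q = q_i + Σ_{j≠i} q_j.
First-order condition: 119 − 6q_i − 2Σ_{j≠i} q_j = 0.
With identical exporters, set every q_j = q: then 119 − 6q − 4q = 0, i.e. q = 119/10 = 11.9.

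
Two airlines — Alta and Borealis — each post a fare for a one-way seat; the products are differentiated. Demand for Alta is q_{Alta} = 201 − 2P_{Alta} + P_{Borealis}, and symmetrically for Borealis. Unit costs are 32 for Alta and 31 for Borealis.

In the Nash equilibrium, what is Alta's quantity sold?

Alta's profit: π = (P_{Alta} − 32)(201 − 2P_{Alta} + P_{Borealis}).
∂π/∂P_{Alta} = 265 − 4P_{Alta} + P_{Borealis} = 0 ⇒ P_{Alta} = 66.25 + 0.25P_{Borealis}.
Similarly P_{Borealis} = 65.75 + 0.25P_{Alta}.
Solving the two reaction functions simultaneously: (1 − (0.25)(0.25))P_{Alta} = 66.25 + 0.25·65.75, so 0.9375P_{Alta} = 82.6875 and P_{Alta} = 88.2.
Then P_{Borealis} = 65.75 + 0.25·88.2 = 87.8.
q_{Alta} = 201 − 2·88.2 + 87.8 = 112.4.

112.4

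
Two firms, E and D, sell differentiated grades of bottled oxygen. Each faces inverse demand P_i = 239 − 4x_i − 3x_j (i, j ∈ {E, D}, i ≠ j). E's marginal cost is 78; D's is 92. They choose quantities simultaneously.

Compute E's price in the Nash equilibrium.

139.6

Firm E's profit: π = x_E(239 − 4x_E − 3x_D) − 78x_E.
∂π/∂x_E = 161 − 8x_E − 3x_D = 0 ⇒ x_E = 20.125 − 0.375x_D.
Similarly x_D = 18.375 − 0.375x_E.
Plugging x_D into E's best response: x_E = 20.125 − 0.375(18.375 − 0.375x_E) ⇒ (55/64)x_E = 847/64, so x_E = 15.4.
Then x_D = 18.375 − 0.375·15.4 = 12.6.
P_E = 239 − 4·15.4 − 3·12.6 = 139.6.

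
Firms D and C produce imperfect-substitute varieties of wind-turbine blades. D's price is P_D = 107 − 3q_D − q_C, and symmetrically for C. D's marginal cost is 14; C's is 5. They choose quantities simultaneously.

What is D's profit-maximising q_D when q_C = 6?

Firm D's profit: π = q_D(107 − 3q_D − q_C) − 14q_D.
∂π/∂q_D = 93 − 6q_D − q_C = 0 ⇒ q_D = 15.5 − (1/6)q_C.
At q_C = 6: q_D = 15.5 − (1/6)·6 = 14.5.

14.5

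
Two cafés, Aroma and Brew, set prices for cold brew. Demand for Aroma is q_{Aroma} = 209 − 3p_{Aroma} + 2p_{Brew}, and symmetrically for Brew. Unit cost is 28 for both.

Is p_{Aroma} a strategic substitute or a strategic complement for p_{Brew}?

Aroma's profit: π = (p_{Aroma} − 28)(209 − 3p_{Aroma} + 2p_{Brew}).
∂π/∂p_{Aroma} = 293 − 6p_{Aroma} + 2p_{Brew} = 0 ⇒ p_{Aroma} = 293/6 + (1/3)p_{Brew}.
The best-response slope dp_{Aroma}/dp_{Brew} = 1/3 > 0: the reaction function is upward-sloping, so the choices are strategic complements.

strategic complements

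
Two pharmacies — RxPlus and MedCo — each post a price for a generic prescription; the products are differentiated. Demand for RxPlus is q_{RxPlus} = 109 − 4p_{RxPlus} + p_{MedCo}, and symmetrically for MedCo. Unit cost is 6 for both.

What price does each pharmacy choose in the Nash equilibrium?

RxPlus's profit: π = (p_{RxPlus} − 6)(109 − 4p_{RxPlus} + p_{MedCo}).
∂π/∂p_{RxPlus} = 133 − 8p_{RxPlus} + p_{MedCo} = 0 ⇒ p_{RxPlus} = 16.625 + 0.125p_{MedCo}.
By symmetry p_{MedCo} = p_{RxPlus}; substituting into the reaction function, 0.875p_{RxPlus} = 16.625 and p_{RxPlus} = 19.

19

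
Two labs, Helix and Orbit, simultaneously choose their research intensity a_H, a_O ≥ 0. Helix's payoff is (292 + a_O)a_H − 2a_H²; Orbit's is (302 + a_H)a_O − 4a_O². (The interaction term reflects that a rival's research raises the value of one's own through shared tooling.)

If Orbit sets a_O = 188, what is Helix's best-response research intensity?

120

Expanding Helix's payoff: 292a_H + a_Oa_H − 2a_H².
∂π/∂a_H = 292 + a_O − 4a_H = 0, so a_H = 73 + 0.25a_O.
At a_O = 188: a_H = 73 + 0.25·188 = 120.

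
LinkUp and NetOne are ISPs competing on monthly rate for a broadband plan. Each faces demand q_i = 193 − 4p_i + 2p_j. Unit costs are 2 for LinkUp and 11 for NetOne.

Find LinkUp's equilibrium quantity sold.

LinkUp's profit: π = (p_{LinkUp} − 2)(193 − 4p_{LinkUp} + 2p_{NetOne}).
∂π/∂p_{LinkUp} = 201 − 8p_{LinkUp} + 2p_{NetOne} = 0 ⇒ p_{LinkUp} = 25.125 + 0.25p_{NetOne}.
Similarly p_{NetOne} = 29.625 + 0.25p_{LinkUp}.
Plugging p_{NetOne} into LinkUp's best response: p_{LinkUp} = 25.125 + 0.25(29.625 + 0.25p_{LinkUp}) ⇒ 0.9375p_{LinkUp} = 1041/32, so p_{LinkUp} = 34.7.
Then p_{NetOne} = 29.625 + 0.25·34.7 = 38.3.
q_{LinkUp} = 193 − 4·34.7 + 2·38.3 = 130.8.

130.8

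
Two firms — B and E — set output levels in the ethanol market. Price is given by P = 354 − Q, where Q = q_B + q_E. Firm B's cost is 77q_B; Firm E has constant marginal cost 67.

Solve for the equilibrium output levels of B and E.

Firm B's profit: π = q_B(354 − (q_B + q_E)) − 77q_B.
∂π/∂q_B = 277 − 2q_B − q_E = 0, so q_B = 138.5 − 0.5q_E.
By the same steps for E: q_E = 143.5 − 0.5q_B.
Substituting the second reaction function into the first: q_B = 138.5 − 0.5(143.5 − 0.5q_B), which gives 0.75q_B = 66.75 ⇒ q_B = 89.
Then q_E = 143.5 − 0.5·89 = 99.

89, 99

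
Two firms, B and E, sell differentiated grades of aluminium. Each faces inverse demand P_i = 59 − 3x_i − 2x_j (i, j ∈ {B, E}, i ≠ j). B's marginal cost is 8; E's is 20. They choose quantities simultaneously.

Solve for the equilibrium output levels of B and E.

Firm B's profit: π = x_B(59 − 3x_B − 2x_E) − 8x_B.
∂π/∂x_B = 51 − 6x_B − 2x_E = 0 ⇒ x_B = 8.5 − (1/3)x_E.
Similarly x_E = 6.5 − (1/3)x_B.
Plugging x_E into B's best response: x_B = 8.5 − (1/3)(6.5 − (1/3)x_B) ⇒ (8/9)x_B = 19/3, so x_B = 7.125.
Then x_E = 6.5 − (1/3)·7.125 = 4.125.

7.125, 4.125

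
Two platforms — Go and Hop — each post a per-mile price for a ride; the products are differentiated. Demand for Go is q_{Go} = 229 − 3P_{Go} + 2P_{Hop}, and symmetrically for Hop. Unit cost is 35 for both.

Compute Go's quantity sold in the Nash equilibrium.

Go's profit: π = (P_{Go} − 35)(229 − 3P_{Go} + 2P_{Hop}).
∂π/∂P_{Go} = 334 − 6P_{Go} + 2P_{Hop} = 0 ⇒ P_{Go} = 167/3 + (1/3)P_{Hop}.
The game is symmetric, so in equilibrium P_{Hop} = P_{Go}: the reaction function gives (2/3)P_{Go} = 167/3, hence P_{Go} = 83.5.
q_{Go} = 229 − 3·83.5 + 2·83.5 = 145.5.

145.5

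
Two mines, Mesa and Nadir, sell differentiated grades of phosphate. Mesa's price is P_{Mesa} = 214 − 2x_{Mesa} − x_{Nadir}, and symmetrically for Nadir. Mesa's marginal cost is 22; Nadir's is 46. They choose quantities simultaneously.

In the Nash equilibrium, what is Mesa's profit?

3200

Mine Mesa's profit: π = x_{Mesa}(214 − 2x_{Mesa} − x_{Nadir}) − 22x_{Mesa}.
∂π/∂x_{Mesa} = 192 − 4x_{Mesa} − x_{Nadir} = 0 ⇒ x_{Mesa} = 48 − 0.25x_{Nadir}.
Similarly x_{Nadir} = 42 − 0.25x_{Mesa}.
Solving the two reaction functions simultaneously: (1 − (−0.25)(−0.25))x_{Mesa} = 48 − 0.25·42, so 0.9375x_{Mesa} = 37.5 and x_{Mesa} = 40.
Then x_{Nadir} = 42 − 0.25·40 = 32.
P_{Mesa} = 214 − 2·40 − 32 = 102.
Profit = (102 − 22)·40 = 3200.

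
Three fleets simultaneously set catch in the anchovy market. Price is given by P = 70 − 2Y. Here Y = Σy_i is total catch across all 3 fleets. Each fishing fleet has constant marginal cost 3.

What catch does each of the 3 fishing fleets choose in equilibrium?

8.375

A representative fishing fleet's profit is π_i = y_i(70 − 2Y) − 3y_i, with Y = y_i + Σ_{j≠i} y_j.
First-order condition: 67 − 4y_i − 2Σ_{j≠i} y_j = 0.
Imposing symmetry (y_j = y for all j) turns Σ_{j≠i} y_j into 2y, so 67 = 8y and y = 8.375.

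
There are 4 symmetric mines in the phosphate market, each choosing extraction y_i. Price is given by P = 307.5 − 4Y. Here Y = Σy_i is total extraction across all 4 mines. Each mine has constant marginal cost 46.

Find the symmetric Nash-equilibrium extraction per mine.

13.075

A representative mine's profit is π_i = y_i(307.5 − 4Y) − 46y_i, with Y = y_i + Σ_{j≠i} y_j.
First-order condition: 261.5 − 8y_i − 4Σ_{j≠i} y_j = 0.
In a symmetric equilibrium every mine chooses the same y, so Σ_{j≠i} y_j = 3y. The condition becomes 261.5 − 20y = 0, giving y = 261.5/20 = 13.075.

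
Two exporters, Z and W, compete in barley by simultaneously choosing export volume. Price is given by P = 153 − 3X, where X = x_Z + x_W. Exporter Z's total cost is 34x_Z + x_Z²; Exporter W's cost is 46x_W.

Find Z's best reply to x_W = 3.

Exporter Z's profit: π = x_Z(153 − 3(x_Z + x_W)) − 34x_Z − x_Z².
∂π/∂x_Z = 119 − 8x_Z − 3x_W = 0, so x_Z = 14.875 − 0.375x_W.
At x_W = 3: x_Z = 14.875 − 0.375·3 = 13.75.

13.75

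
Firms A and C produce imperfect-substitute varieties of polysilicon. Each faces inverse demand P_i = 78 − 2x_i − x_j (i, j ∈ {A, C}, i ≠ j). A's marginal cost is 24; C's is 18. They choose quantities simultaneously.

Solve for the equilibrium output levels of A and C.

Firm A's profit: π = x_A(78 − 2x_A − x_C) − 24x_A.
∂π/∂x_A = 54 − 4x_A − x_C = 0 ⇒ x_A = 13.5 − 0.25x_C.
Similarly x_C = 15 − 0.25x_A.
Substituting the second reaction function into the first: x_A = 13.5 − 0.25(15 − 0.25x_A), which gives 0.9375x_A = 9.75 ⇒ x_A = 10.4.
Then x_C = 15 − 0.25·10.4 = 12.4.

10.4, 12.4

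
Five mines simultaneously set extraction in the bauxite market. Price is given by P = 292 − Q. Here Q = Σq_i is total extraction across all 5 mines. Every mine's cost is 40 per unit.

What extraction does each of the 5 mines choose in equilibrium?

A representative mine's profit is π_i = q_i(292 − Q) − 40q_i, with Q = q_i + Σ_{j≠i} q_j.
First-order condition: 252 − 2q_i − Σ_{j≠i} q_j = 0.
Imposing symmetry (q_j = q for all j) turns Σ_{j≠i} q_j into 4q, so 252 = 6q and q = 42.

42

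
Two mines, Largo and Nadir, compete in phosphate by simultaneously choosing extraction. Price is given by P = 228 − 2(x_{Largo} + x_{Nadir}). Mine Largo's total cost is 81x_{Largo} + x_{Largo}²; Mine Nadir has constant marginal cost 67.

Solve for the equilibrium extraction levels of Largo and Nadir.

13.3, 33.6

Mine Largo's profit: π = x_{Largo}(228 − 2(x_{Largo} + x_{Nadir})) − 81x_{Largo} − x_{Largo}².
∂π/∂x_{Largo} = 147 − 6x_{Largo} − 2x_{Nadir} = 0, so x_{Largo} = 24.5 − (1/3)x_{Nadir}.
For Nadir: ∂π/∂x_{Nadir} = 161 − 4x_{Nadir} − 2x_{Largo} = 0 ⇒ x_{Nadir} = 40.25 − 0.5x_{Largo}.
Plugging x_{Nadir} into Largo's best response: x_{Largo} = 24.5 − (1/3)(40.25 − 0.5x_{Largo}) ⇒ (5/6)x_{Largo} = 133/12, so x_{Largo} = 13.3.
Then x_{Nadir} = 40.25 − 0.5·13.3 = 33.6.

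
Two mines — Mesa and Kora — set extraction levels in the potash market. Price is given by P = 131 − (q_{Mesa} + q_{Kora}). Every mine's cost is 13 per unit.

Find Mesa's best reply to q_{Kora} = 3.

Mine Mesa's profit: π = q_{Mesa}(131 − (q_{Mesa} + q_{Kora})) − 13q_{Mesa}.
∂π/∂q_{Mesa} = 118 − 2q_{Mesa} − q_{Kora} = 0, so q_{Mesa} = 59 − 0.5q_{Kora}.
At q_{Kora} = 3: q_{Mesa} = 59 − 0.5·3 = 57.5.

57.5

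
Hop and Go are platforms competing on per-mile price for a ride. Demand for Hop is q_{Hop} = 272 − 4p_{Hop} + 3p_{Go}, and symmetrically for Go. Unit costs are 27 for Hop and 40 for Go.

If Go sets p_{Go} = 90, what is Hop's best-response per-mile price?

81.25

Hop's profit: π = (p_{Hop} − 27)(272 − 4p_{Hop} + 3p_{Go}).
∂π/∂p_{Hop} = 380 − 8p_{Hop} + 3p_{Go} = 0 ⇒ p_{Hop} = 47.5 + 0.375p_{Go}.
At p_{Go} = 90: p_{Hop} = 47.5 + 0.375·90 = 81.25.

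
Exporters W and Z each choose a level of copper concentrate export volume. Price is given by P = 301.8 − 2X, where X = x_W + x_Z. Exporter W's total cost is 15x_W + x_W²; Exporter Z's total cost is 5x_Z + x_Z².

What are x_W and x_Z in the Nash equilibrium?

35.225, 37.725

Exporter W's profit: π = x_W(301.8 − 2(x_W + x_Z)) − 15x_W − x_W².
∂π/∂x_W = 286.8 − 6x_W − 2x_Z = 0, so x_W = 47.8 − (1/3)x_Z.
By the same steps for Z: x_Z = 742/15 − (1/3)x_W.
Solving the two reaction functions simultaneously: (1 − (−1/3)(−1/3))x_W = 47.8 − (1/3)·(742/15), so (8/9)x_W = 1409/45 and x_W = 35.225.
Then x_Z = 742/15 − (1/3)·35.225 = 37.725.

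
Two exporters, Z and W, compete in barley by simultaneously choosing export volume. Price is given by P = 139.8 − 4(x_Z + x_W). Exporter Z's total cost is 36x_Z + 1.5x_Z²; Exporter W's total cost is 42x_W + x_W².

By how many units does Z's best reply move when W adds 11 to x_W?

Exporter Z's profit: π = x_Z(139.8 − 4(x_Z + x_W)) − 36x_Z − 1.5x_Z².
∂π/∂x_Z = 103.8 − 11x_Z − 4x_W = 0, so x_Z = 519/55 − (4/11)x_W.
The reaction-function slope is −4/11, so an 11-unit rise in x_W moves x_Z by −4/11 × 11 = −4. Z's best response falls — the actions are strategic substitutes.

-4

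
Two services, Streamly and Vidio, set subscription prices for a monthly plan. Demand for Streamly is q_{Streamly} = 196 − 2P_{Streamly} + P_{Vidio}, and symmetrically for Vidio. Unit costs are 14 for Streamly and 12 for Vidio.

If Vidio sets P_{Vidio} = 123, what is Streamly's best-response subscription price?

Streamly's profit: π = (P_{Streamly} − 14)(196 − 2P_{Streamly} + P_{Vidio}).
∂π/∂P_{Streamly} = 224 − 4P_{Streamly} + P_{Vidio} = 0 ⇒ P_{Streamly} = 56 + 0.25P_{Vidio}.
At P_{Vidio} = 123: P_{Streamly} = 56 + 0.25·123 = 86.75.

86.75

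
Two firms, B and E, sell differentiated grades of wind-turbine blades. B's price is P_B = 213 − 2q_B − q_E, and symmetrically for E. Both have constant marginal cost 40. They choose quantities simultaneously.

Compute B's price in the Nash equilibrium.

109.2

Firm B's profit: π = q_B(213 − 2q_B − q_E) − 40q_B.
∂π/∂q_B = 173 − 4q_B − q_E = 0 ⇒ q_B = 43.25 − 0.25q_E.
By symmetry q_E = q_B; substituting into the reaction function, 1.25q_B = 43.25 and q_B = 34.6.
P_B = 213 − 2·34.6 − 34.6 = 109.2.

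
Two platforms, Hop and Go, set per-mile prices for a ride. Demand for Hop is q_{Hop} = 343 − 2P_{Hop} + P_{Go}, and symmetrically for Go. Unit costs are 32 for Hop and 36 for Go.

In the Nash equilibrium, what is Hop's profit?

21715.28

Hop's profit: π = (P_{Hop} − 32)(343 − 2P_{Hop} + P_{Go}).
∂π/∂P_{Hop} = 407 − 4P_{Hop} + P_{Go} = 0 ⇒ P_{Hop} = 101.75 + 0.25P_{Go}.
Similarly P_{Go} = 103.75 + 0.25P_{Hop}.
Plugging P_{Go} into Hop's best response: P_{Hop} = 101.75 + 0.25(103.75 + 0.25P_{Hop}) ⇒ 0.9375P_{Hop} = 127.6875, so P_{Hop} = 136.2.
Then P_{Go} = 103.75 + 0.25·136.2 = 137.8.
q_{Hop} = 343 − 2·136.2 + 137.8 = 208.4.
Profit = (136.2 − 32)·208.4 = 21715.28.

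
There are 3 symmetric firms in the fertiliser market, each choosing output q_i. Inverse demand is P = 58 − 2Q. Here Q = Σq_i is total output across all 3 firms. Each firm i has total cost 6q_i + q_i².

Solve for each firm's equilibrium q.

A representative firm's profit is π_i = q_i(58 − 2Q) − 6q_i − q_i², with Q = q_i + Σ_{j≠i} q_j.
First-order condition: 52 − 6q_i − 2Σ_{j≠i} q_j = 0.
With identical firms, set every q_j = q: then 52 − 6q − 4q = 0, i.e. q = 52/10 = 5.2.

5.2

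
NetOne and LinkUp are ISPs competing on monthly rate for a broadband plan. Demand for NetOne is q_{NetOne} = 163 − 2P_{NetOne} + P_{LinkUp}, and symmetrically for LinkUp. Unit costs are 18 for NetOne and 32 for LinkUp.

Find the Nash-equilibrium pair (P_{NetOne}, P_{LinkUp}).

68.2, 73.8

NetOne's profit: π = (P_{NetOne} − 18)(163 − 2P_{NetOne} + P_{LinkUp}).
∂π/∂P_{NetOne} = 199 − 4P_{NetOne} + P_{LinkUp} = 0 ⇒ P_{NetOne} = 49.75 + 0.25P_{LinkUp}.
Similarly P_{LinkUp} = 56.75 + 0.25P_{NetOne}.
Substituting the second reaction function into the first: P_{NetOne} = 49.75 + 0.25(56.75 + 0.25P_{NetOne}), which gives 0.9375P_{NetOne} = 63.9375 ⇒ P_{NetOne} = 68.2.
Then P_{LinkUp} = 56.75 + 0.25·68.2 = 73.8.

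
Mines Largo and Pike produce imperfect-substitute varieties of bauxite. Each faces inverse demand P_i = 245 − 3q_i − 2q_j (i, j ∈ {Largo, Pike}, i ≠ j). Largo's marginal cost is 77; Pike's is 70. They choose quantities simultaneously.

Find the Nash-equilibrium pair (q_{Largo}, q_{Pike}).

20.5625, 22.3125

Mine Largo's profit: π = q_{Largo}(245 − 3q_{Largo} − 2q_{Pike}) − 77q_{Largo}.
∂π/∂q_{Largo} = 168 − 6q_{Largo} − 2q_{Pike} = 0 ⇒ q_{Largo} = 28 − (1/3)q_{Pike}.
Similarly q_{Pike} = 175/6 − (1/3)q_{Largo}.
Solving the two reaction functions simultaneously: (1 − (−1/3)(−1/3))q_{Largo} = 28 − (1/3)·(175/6), so (8/9)q_{Largo} = 329/18 and q_{Largo} = 20.5625.
Then q_{Pike} = 175/6 − (1/3)·20.5625 = 22.3125.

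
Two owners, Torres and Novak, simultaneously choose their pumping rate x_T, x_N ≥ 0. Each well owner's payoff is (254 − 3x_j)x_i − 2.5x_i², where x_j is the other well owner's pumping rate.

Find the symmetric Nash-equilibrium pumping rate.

31.75

Torres's payoff is (254 − 3x_N)x_T − 2.5x_T².
∂π/∂x_T = 254 − 3x_N − 5x_T = 0, so x_T = 50.8 − 0.6x_N.
The game is symmetric, so in equilibrium x_N = x_T: the reaction function gives 1.6x_T = 50.8, hence x_T = 31.75.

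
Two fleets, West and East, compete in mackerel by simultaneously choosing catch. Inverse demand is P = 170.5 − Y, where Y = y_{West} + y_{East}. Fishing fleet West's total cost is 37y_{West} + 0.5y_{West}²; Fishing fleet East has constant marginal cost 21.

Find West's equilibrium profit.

828.375

Fishing fleet West's profit: π = y_{West}(170.5 − (y_{West} + y_{East})) − 37y_{West} − 0.5y_{West}².
∂π/∂y_{West} = 133.5 − 3y_{West} − y_{East} = 0, so y_{West} = 44.5 − (1/3)y_{East}.
For East: ∂π/∂y_{East} = 149.5 − 2y_{East} − y_{West} = 0 ⇒ y_{East} = 74.75 − 0.5y_{West}.
Plugging y_{East} into West's best response: y_{West} = 44.5 − (1/3)(74.75 − 0.5y_{West}) ⇒ (5/6)y_{West} = 235/12, so y_{West} = 23.5.
Then y_{East} = 74.75 − 0.5·23.5 = 63.
Price P = 170.5 − 86.5 = 84.
West's profit: (84 − 37)·23.5 − 0.5(23.5)² = 828.375.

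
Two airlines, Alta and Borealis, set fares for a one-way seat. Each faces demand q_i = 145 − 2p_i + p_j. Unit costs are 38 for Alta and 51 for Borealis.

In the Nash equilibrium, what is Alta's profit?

2797.52

Alta's profit: π = (p_{Alta} − 38)(145 − 2p_{Alta} + p_{Borealis}).
∂π/∂p_{Alta} = 221 − 4p_{Alta} + p_{Borealis} = 0 ⇒ p_{Alta} = 55.25 + 0.25p_{Borealis}.
Similarly p_{Borealis} = 61.75 + 0.25p_{Alta}.
Plugging p_{Borealis} into Alta's best response: p_{Alta} = 55.25 + 0.25(61.75 + 0.25p_{Alta}) ⇒ 0.9375p_{Alta} = 70.6875, so p_{Alta} = 75.4.
Then p_{Borealis} = 61.75 + 0.25·75.4 = 80.6.
q_{Alta} = 145 − 2·75.4 + 80.6 = 74.8.
Profit = (75.4 − 38)·74.8 = 2797.52.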